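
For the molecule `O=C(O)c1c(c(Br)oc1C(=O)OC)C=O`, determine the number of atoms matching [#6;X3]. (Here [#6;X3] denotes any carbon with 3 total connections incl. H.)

7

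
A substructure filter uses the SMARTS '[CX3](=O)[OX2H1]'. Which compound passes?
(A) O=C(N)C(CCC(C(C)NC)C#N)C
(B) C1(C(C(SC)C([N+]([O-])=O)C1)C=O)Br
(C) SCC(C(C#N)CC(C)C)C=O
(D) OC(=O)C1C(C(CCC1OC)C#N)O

D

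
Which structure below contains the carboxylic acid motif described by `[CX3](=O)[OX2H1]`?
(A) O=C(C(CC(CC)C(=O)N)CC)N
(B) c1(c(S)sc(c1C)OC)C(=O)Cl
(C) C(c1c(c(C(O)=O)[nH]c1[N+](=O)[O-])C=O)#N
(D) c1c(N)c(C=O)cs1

[CX3](=O)[OX2H1] describes an sp2 carbon double-bonded to O and single-bonded to an -OH oxygen (a carboxylic acid).
(A) has a primary amide (-C(=O)NH2) but the carbonyl is bonded to N, not to an -OH oxygen.
(B) has an acyl chloride (-C(=O)Cl) but the carbonyl is bonded to Cl, not to an -OH oxygen.
(C) contains a carboxylic acid group (-C(=O)OH), which satisfies every atom and bond constraint.
(D) has an aldehyde (-CHO) but there is no singly-bonded oxygen on the carbonyl carbon.
So the answer is (C).

C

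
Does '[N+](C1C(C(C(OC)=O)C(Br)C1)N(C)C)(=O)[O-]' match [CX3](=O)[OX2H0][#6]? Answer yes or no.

The pattern [CX3](=O)[OX2H0][#6] describes a carbonyl carbon bonded to an oxygen that is itself bonded to carbon (no H on that O) — an ester.
The molecule carries a methyl-ester group (-C(=O)OCH3), whose atoms satisfy every constraint of the query, so the pattern matches.

Yes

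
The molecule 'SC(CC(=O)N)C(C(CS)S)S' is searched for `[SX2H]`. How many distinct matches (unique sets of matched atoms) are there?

4

[SX2H] is the SMARTS for a thiol: an aliphatic sulfur with two connections, one being H.
The molecule carries 4 separate instances of a thiol (-SH) meeting every constraint; each maps to a distinct set of atoms, giving 4 matches.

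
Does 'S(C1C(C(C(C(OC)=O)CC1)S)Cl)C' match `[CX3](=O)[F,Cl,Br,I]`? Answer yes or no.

No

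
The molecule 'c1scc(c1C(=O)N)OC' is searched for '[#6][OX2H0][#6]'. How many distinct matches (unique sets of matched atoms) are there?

1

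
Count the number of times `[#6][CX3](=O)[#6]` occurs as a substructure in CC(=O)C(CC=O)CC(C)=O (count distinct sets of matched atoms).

2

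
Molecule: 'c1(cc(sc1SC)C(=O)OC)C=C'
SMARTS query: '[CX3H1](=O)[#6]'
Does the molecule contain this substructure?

The pattern [CX3H1](=O)[#6] describes an sp2 carbon with one H, double-bonded to O and single-bonded to carbon — an aldehyde.
The closest candidate here is a methyl-ester group (-C(=O)OCH3), but the carbonyl carbon has H0, not H1. No other fragment satisfies the full query, so there is no match.

No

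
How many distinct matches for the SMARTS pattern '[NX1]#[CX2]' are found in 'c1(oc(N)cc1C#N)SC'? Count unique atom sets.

1

[NX1]#[CX2] is the SMARTS for a nitrile: a nitrogen triple-bonded to a two-connected carbon.
Exactly one fragment in the molecule meets all constraints, giving 1 match.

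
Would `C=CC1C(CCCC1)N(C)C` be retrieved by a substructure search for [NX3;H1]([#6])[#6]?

No

The pattern [NX3;H1]([#6])[#6] describes a trivalent nitrogen with one H, bonded to two carbons — a secondary amine.
The closest candidate here is a dimethylamino group (-N(CH3)2), but the nitrogen has H0, not H1. No other fragment satisfies the full query, so there is no match.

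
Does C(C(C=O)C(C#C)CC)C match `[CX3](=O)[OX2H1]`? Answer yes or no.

No

The pattern [CX3](=O)[OX2H1] describes an sp2 carbon double-bonded to O and single-bonded to an -OH oxygen — a carboxylic acid.
The closest candidate here is an aldehyde (-CHO), but there is no singly-bonded oxygen on the carbonyl carbon. No other fragment satisfies the full query, so there is no match.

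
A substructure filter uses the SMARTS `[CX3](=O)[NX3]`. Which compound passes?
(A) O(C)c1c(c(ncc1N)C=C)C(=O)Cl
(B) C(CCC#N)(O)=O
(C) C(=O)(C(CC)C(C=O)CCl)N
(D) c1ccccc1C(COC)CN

C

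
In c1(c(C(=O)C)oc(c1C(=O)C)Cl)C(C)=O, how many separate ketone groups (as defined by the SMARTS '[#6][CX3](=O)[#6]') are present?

[#6][CX3](=O)[#6] is the SMARTS for a ketone: a carbonyl carbon (no H) flanked by two carbons.
The molecule carries 3 separate instances of an acetyl/ketone group (-C(=O)CH3) meeting every constraint; each maps to a distinct set of atoms, giving 3 matches.

3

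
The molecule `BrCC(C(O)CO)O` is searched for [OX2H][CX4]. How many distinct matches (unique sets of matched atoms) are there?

[OX2H][CX4] is the SMARTS for an aliphatic alcohol: a hydroxyl oxygen bound to an sp3 (X4) carbon.
The molecule carries 3 separate instances of a hydroxyl group (-OH) meeting every constraint; each maps to a distinct set of atoms, giving 3 matches.

3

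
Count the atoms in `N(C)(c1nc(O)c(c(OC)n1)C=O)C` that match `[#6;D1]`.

The query [#6;D1] means: carbon bonded to exactly one heavy atom.
Check the 14 heavy atoms by environment: 2× n (aromatic, D2) → no; 4× c (aromatic, D3) → no; 1× C (D2) → no; 2× O (D1) → no; 1× O (D2) → no; 3× C (D1) → match; 1× N (D3) → no.
That gives 3 matching atoms.

3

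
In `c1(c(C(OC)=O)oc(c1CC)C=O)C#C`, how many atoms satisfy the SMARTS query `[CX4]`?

3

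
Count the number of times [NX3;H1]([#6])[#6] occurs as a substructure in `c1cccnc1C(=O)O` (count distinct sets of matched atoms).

0

[NX3;H1]([#6])[#6] is the SMARTS for a secondary amine: a trivalent nitrogen with one H, bonded to two carbons.
No fragment in the molecule satisfies every constraint, giving 0 matches.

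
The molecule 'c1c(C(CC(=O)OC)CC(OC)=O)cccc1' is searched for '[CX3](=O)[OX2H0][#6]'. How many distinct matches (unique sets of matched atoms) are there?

2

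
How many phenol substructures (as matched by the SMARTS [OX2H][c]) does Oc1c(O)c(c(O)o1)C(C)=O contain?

3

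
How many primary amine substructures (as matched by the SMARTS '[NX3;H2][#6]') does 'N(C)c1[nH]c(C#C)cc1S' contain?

0

[NX3;H2][#6] is the SMARTS for a primary amine: a trivalent nitrogen with two H attached to carbon.
The molecule has an N-methylamino group (-NHCH3), but the nitrogen bears two carbons and only one H (H1), not H2; nothing else fits, so there are 0 matches.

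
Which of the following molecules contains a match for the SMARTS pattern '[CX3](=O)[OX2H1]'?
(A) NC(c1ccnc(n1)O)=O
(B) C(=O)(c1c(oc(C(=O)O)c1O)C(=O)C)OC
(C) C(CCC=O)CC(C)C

B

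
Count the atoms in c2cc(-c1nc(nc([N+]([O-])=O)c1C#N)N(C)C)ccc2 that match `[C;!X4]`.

1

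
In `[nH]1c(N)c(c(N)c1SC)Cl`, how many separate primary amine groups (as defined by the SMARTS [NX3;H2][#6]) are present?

2

[NX3;H2][#6] is the SMARTS for a primary amine: a trivalent nitrogen with two H attached to carbon.
The molecule carries 2 separate instances of a primary amino group (-NH2) meeting every constraint; each maps to a distinct set of atoms, giving 2 matches.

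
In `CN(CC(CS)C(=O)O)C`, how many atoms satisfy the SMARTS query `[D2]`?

Check the 10 heavy atoms by environment: 2× C (D2) → match; 2× C (D3) → no; 2× O (D1) → no; 1× N (D3) → no; 2× C (D1) → no; 1× S (D1) → no.
That gives 2 matching atoms.

2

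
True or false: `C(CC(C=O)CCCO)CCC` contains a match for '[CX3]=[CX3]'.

The pattern [CX3]=[CX3] describes a non-aromatic C=C double bond between two sp2 carbons — an alkene.
The closest candidate here is an ethyl group (-CH2CH3), but its C-C bond is a single bond between CX4 carbons, not CX3=CX3. No other fragment satisfies the full query, so there is no match.

False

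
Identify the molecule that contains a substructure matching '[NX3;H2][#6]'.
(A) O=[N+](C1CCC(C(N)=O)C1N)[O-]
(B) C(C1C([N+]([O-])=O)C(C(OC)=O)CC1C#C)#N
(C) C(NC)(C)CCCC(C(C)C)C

[NX3;H2][#6] describes a trivalent nitrogen with two H attached to carbon (a primary amine).
(A) contains a primary amino group (-NH2), which satisfies every atom and bond constraint.
(B) has a nitro group (-[N+](=O)[O-]) but the nitrogen is [N+] with no H, not NX3H2.
(C) has an N-methylamino group (-NHCH3) but the nitrogen bears two carbons and only one H (H1), not H2.
So the answer is (A).

A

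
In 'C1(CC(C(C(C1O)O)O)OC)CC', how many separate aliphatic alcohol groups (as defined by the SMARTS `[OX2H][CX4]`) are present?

[OX2H][CX4] is the SMARTS for an aliphatic alcohol: a hydroxyl oxygen bound to an sp3 (X4) carbon.
The molecule carries 3 separate instances of a hydroxyl group (-OH) meeting every constraint; each maps to a distinct set of atoms, giving 3 matches.

3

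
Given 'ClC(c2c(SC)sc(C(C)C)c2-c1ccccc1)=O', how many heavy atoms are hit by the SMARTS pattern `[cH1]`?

5

The query [cH1] means: aromatic carbon bearing exactly one hydrogen.
Check the 19 heavy atoms by environment: 1× s (aromatic, H0) → no; 5× c (aromatic, H0) → no; 1× C (H1) → no; 3× C (H3) → no; 1× C (H0) → no; 1× O (H0) → no; 1× Cl (H0) → no; 1× S (H0) → no; 5× c (aromatic, H1) → match.
That gives 5 matching atoms.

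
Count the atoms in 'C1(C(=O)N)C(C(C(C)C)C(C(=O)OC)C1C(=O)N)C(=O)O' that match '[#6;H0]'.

The query [#6;H0] means: any carbon with no attached hydrogen.
Check the 21 heavy atoms by environment: 6× C (H1) → no; 4× C (H0) → match; 5× O (H0) → no; 1× O (H1) → no; 2× N (H2) → no; 3× C (H3) → no.
That gives 4 matching atoms.

4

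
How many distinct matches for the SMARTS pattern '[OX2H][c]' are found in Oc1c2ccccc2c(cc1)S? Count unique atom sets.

1

[OX2H][c] is the SMARTS for a phenol: a hydroxyl oxygen attached to an aromatic carbon.
Exactly one fragment in the molecule meets all constraints, giving 1 match.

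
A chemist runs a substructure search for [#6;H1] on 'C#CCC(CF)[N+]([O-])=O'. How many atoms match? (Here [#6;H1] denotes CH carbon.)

2

Check the 9 heavy atoms by environment: 2× C (H2) → no; 2× C (H1) → match; 1× C (H0) → no; 1× N (charge +1, H0) → no; 1× O (charge -1, H0) → no; 1× O (H0) → no; 1× F (H0) → no.
That gives 2 matching atoms.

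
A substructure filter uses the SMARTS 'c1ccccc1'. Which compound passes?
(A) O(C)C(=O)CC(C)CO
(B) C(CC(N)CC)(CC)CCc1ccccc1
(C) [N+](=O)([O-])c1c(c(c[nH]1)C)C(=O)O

c1ccccc1 describes six aromatic carbons in a ring (a benzene ring).
(A) has a methyl group (-CH3) but no six-membered all-carbon aromatic ring is present.
(B) contains a phenyl ring, which satisfies every atom and bond constraint.
(C) has a methyl group (-CH3) but no six-membered all-carbon aromatic ring is present.
So the answer is (B).

B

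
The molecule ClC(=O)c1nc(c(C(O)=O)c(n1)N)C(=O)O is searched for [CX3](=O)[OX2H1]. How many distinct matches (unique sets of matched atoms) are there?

[CX3](=O)[OX2H1] is the SMARTS for a carboxylic acid: an sp2 carbon double-bonded to O and single-bonded to an -OH oxygen.
The molecule carries 2 separate instances of a carboxylic acid group (-C(=O)OH) meeting every constraint; each maps to a distinct set of atoms, giving 2 matches.

2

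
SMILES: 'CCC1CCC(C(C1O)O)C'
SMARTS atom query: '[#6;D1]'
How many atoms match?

2

Check the 11 heavy atoms by environment: 4× C (D3) → no; 3× C (D2) → no; 2× O (D1) → no; 2× C (D1) → match.
That gives 2 matching atoms.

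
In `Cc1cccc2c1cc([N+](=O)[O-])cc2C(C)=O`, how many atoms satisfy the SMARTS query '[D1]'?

Check the 17 heavy atoms by environment: 5× c (aromatic, D3) → no; 5× c (aromatic, D2) → no; 1× N (charge +1, D3) → no; 1× O (charge -1, D1) → match; 2× O (D1) → match; 1× C (D3) → no; 2× C (D1) → match.
Summing the matching environments: 1 + 2 + 2 = 5 matching atoms.

5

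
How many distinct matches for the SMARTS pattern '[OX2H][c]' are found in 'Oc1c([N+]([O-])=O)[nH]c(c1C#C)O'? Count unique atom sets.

2

[OX2H][c] is the SMARTS for a phenol: a hydroxyl oxygen attached to an aromatic carbon.
The molecule carries 2 separate instances of a hydroxyl group (-OH) meeting every constraint; each maps to a distinct set of atoms, giving 2 matches.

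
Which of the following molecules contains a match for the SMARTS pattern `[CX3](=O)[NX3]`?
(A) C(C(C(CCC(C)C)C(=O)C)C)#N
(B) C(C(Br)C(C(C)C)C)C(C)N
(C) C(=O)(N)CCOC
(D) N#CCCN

C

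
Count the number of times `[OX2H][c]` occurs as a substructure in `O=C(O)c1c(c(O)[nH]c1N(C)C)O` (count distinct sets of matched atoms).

2

[OX2H][c] is the SMARTS for a phenol: a hydroxyl oxygen attached to an aromatic carbon.
The molecule carries 2 separate instances of a hydroxyl group (-OH) meeting every constraint; each maps to a distinct set of atoms, giving 2 matches.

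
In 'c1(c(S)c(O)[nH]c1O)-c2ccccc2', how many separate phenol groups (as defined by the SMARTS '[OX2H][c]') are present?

[OX2H][c] is the SMARTS for a phenol: a hydroxyl oxygen attached to an aromatic carbon.
The molecule carries 2 separate instances of a hydroxyl group (-OH) meeting every constraint; each maps to a distinct set of atoms, giving 2 matches.

2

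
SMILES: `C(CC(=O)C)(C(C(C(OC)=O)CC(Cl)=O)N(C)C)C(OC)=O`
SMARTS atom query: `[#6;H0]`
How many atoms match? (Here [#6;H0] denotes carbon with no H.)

4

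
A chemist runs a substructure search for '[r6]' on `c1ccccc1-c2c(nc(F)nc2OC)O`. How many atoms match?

The query [r6] means: r6 matches atoms in a six-membered ring.
Check the 16 heavy atoms by environment: 2× n (aromatic, in 6-ring) → match; 10× c (aromatic, in 6-ring) → match; 1× F (acyclic) → no; 2× O (acyclic) → no; 1× C (acyclic) → no.
Summing the matching environments: 2 + 10 = 12 matching atoms.

12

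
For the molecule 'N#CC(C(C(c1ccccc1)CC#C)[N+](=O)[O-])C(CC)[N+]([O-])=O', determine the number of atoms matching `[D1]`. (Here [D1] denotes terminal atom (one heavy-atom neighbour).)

7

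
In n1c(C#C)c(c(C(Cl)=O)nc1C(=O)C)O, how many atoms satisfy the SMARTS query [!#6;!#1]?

6

The query [!#6;!#1] means: not carbon and not hydrogen — any heteroatom.
Check the 15 heavy atoms by environment: 2× n (aromatic) → match; 4× c (aromatic) → no; 5× C → no; 3× O → match; 1× Cl → match.
Summing the matching environments: 2 + 3 + 1 = 6 matching atoms.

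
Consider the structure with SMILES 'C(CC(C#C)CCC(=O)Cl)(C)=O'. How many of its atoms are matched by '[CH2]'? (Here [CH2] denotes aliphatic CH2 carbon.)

3

Check the 12 heavy atoms by environment: 3× C (H2) → match; 2× C (H1) → no; 3× C (H0) → no; 2× O (H0) → no; 1× C (H3) → no; 1× Cl (H0) → no.
That gives 3 matching atoms.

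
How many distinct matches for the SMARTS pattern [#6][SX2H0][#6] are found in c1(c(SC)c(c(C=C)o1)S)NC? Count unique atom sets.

[#6][SX2H0][#6] is the SMARTS for a thioether: an aliphatic sulfur bridging two carbons with no H on the sulfur.
Exactly one fragment in the molecule meets all constraints, giving 1 match.

1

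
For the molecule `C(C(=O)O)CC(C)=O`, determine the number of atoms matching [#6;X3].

2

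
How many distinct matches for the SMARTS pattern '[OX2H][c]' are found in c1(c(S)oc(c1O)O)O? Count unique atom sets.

3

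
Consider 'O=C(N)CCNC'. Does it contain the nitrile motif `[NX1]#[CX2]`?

The pattern [NX1]#[CX2] describes a nitrogen triple-bonded to a two-connected carbon — a nitrile.
The closest candidate here is a primary amide (-C(=O)NH2), but the nitrogen is NX3, not NX1. No other fragment satisfies the full query, so there is no match.

No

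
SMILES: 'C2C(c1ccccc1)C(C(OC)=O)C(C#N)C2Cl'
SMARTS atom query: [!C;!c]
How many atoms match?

4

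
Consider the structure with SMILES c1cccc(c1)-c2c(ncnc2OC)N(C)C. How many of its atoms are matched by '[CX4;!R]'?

3

The query [CX4;!R] means: aliphatic carbon with four total connections, not in a ring.
Check the 17 heavy atoms by environment: 2× n (aromatic, X2, in 6-ring) → no; 10× c (aromatic, X3, in 6-ring) → no; 1× O (X2, acyclic) → no; 3× C (X4, acyclic) → match; 1× N (X3, acyclic) → no.
That gives 3 matching atoms.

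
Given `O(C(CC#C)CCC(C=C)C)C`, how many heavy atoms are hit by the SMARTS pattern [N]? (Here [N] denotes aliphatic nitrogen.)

0

The query [N] means: uppercase N matches aliphatic (non-aromatic) nitrogen only.
Check the 12 heavy atoms by environment: 11× C → no; 1× O → no.
No environment satisfies the query, so 0 matching atoms.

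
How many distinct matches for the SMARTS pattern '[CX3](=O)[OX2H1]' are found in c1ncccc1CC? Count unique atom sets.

0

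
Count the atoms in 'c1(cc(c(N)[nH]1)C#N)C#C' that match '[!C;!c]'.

The query [!C;!c] means: neither aliphatic nor aromatic carbon — same as [!#6].
Check the 10 heavy atoms by environment: 1× n (aromatic) → match; 4× c (aromatic) → no; 2× N → match; 3× C → no.
Summing the matching environments: 1 + 2 = 3 matching atoms.

3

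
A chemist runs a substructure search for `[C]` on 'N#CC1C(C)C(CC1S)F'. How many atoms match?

7

Check the 10 heavy atoms by environment: 7× C → match; 1× F → no; 1× N → no; 1× S → no.
That gives 7 matching atoms.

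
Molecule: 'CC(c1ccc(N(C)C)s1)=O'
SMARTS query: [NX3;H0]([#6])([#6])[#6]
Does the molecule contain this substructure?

The pattern [NX3;H0]([#6])([#6])[#6] describes a trivalent nitrogen with no H, bonded to three carbons — a tertiary amine.
The molecule carries a dimethylamino group (-N(CH3)2), whose atoms satisfy every constraint of the query, so the pattern matches.

Yes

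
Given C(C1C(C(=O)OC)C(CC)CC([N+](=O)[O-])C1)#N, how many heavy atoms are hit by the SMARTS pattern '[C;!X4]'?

Check the 17 heavy atoms by environment: 9× C (X4) → no; 1× C (X3) → match; 2× O (X1) → no; 1× O (X2) → no; 1× C (X2) → match; 1× N (X1) → no; 1× N (charge +1, X3) → no; 1× O (charge -1, X1) → no.
Summing the matching environments: 1 + 1 = 2 matching atoms.

2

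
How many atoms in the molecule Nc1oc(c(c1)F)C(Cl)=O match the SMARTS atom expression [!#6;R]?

1

The query [!#6;R] means: non-carbon atom that is part of a ring.
Check the 10 heavy atoms by environment: 1× o (aromatic, in 5-ring) → match; 4× c (aromatic, in 5-ring) → no; 1× F (acyclic) → no; 1× N (acyclic) → no; 1× C (acyclic) → no; 1× O (acyclic) → no; 1× Cl (acyclic) → no.
That gives 1 matching atom.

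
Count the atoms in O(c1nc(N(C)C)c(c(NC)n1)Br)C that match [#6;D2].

0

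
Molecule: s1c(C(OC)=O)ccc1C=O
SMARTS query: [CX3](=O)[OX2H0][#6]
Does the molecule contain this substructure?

The pattern [CX3](=O)[OX2H0][#6] describes a carbonyl carbon bonded to an oxygen that is itself bonded to carbon (no H on that O) — an ester.
The molecule carries a methyl-ester group (-C(=O)OCH3), whose atoms satisfy every constraint of the query, so the pattern matches.

Yes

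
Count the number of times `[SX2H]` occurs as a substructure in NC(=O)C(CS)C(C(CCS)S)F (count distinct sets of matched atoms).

3

[SX2H] is the SMARTS for a thiol: an aliphatic sulfur with two connections, one being H.
The molecule carries 3 separate instances of a thiol (-SH) meeting every constraint; each maps to a distinct set of atoms, giving 3 matches.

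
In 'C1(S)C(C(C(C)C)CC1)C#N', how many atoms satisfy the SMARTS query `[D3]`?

4

Check the 11 heavy atoms by environment: 4× C (D3) → match; 3× C (D2) → no; 1× N (D1) → no; 2× C (D1) → no; 1× S (D1) → no.
That gives 4 matching atoms.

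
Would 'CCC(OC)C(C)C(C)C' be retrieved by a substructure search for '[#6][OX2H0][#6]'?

Yes

The pattern [#6][OX2H0][#6] describes an aliphatic oxygen bridging two carbons with no H on the oxygen — an ether.
The molecule carries a methoxy ether (-OCH3), whose atoms satisfy every constraint of the query, so the pattern matches.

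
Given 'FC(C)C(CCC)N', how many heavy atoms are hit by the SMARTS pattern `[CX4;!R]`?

6

Check the 8 heavy atoms by environment: 6× C (X4, acyclic) → match; 1× F (X1, acyclic) → no; 1× N (X3, acyclic) → no.
That gives 6 matching atoms.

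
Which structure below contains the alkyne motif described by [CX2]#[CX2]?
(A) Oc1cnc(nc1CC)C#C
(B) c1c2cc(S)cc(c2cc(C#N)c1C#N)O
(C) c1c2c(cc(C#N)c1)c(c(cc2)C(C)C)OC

[CX2]#[CX2] describes a carbon-carbon triple bond (an alkyne).
(A) contains an ethynyl group (-C#CH), which satisfies every atom and bond constraint.
(B) has a nitrile (-C#N) but the triple bond is C#N, not C#C.
(C) has a nitrile (-C#N) but the triple bond is C#N, not C#C.
So the answer is (A).

A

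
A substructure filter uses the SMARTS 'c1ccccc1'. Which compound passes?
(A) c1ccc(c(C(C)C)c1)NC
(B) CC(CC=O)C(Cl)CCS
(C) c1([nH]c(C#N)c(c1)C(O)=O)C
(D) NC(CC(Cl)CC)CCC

c1ccccc1 describes six aromatic carbons in a ring (a benzene ring).
(A) contains the required atom environment, so the pattern matches.
(B) has a methyl group (-CH3) but no six-membered all-carbon aromatic ring is present.
(C) has a methyl group (-CH3) but no six-membered all-carbon aromatic ring is present.
(D) has a methyl group (-CH3) but no six-membered all-carbon aromatic ring is present.
So the answer is (A).

A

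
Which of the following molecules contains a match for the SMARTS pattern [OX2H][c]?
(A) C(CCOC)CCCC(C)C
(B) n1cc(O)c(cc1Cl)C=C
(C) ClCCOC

B

[OX2H][c] describes a hydroxyl oxygen attached to an aromatic carbon (a phenol).
(A) has a methoxy ether (-OCH3) but the oxygen has H0, not H1.
(B) contains a hydroxyl group (-OH), which satisfies every atom and bond constraint.
(C) has a methoxy ether (-OCH3) but the oxygen has H0, not H1.
So the answer is (B).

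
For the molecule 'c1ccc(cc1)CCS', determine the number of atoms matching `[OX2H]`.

0

The query [OX2H] means: aliphatic oxygen with two connections, one of which is H — an -OH oxygen.
Check the 9 heavy atoms by environment: 2× C (H2, X4) → no; 1× c (aromatic, H0, X3) → no; 5× c (aromatic, H1, X3) → no; 1× S (H1, X2) → no.
No environment satisfies the query, so 0 matching atoms.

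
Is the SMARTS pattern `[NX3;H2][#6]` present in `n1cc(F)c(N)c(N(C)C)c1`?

Yes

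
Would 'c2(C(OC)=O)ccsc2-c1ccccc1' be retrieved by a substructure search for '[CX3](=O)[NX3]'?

No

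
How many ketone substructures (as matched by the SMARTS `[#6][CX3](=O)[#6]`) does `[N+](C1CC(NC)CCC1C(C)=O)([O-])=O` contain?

1

[#6][CX3](=O)[#6] is the SMARTS for a ketone: a carbonyl carbon (no H) flanked by two carbons.
Exactly one fragment in the molecule meets all constraints, giving 1 match.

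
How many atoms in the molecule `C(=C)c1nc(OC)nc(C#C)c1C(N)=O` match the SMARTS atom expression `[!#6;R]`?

2

The query [!#6;R] means: non-carbon atom that is part of a ring.
Check the 15 heavy atoms by environment: 2× n (aromatic, in 6-ring) → match; 4× c (aromatic, in 6-ring) → no; 6× C (acyclic) → no; 2× O (acyclic) → no; 1× N (acyclic) → no.
That gives 2 matching atoms.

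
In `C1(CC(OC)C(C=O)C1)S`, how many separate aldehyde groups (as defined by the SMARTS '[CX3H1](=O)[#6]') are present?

1

[CX3H1](=O)[#6] is the SMARTS for an aldehyde: an sp2 carbon with one H, double-bonded to O and single-bonded to carbon.
Exactly one fragment in the molecule meets all constraints, giving 1 match.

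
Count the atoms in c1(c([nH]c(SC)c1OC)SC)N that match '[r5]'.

5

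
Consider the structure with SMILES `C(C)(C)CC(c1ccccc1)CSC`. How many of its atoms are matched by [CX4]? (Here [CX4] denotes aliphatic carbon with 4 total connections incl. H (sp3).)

7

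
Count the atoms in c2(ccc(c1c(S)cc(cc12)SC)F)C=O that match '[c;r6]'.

10

Check the 16 heavy atoms by environment: 10× c (aromatic, in 6-ring) → match; 2× S (acyclic) → no; 2× C (acyclic) → no; 1× F (acyclic) → no; 1× O (acyclic) → no.
That gives 10 matching atoms.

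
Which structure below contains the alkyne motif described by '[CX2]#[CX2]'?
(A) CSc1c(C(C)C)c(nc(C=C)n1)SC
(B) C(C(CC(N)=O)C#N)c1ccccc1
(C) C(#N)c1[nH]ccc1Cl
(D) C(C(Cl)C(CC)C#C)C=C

D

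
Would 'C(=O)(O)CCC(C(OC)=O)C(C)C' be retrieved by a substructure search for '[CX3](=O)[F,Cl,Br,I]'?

No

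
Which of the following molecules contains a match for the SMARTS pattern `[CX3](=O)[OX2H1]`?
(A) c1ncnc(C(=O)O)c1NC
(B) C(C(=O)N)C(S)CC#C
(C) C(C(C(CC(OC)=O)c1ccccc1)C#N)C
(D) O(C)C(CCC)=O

[CX3](=O)[OX2H1] describes an sp2 carbon double-bonded to O and single-bonded to an -OH oxygen (a carboxylic acid).
(A) contains a carboxylic acid group (-C(=O)OH), which satisfies every atom and bond constraint.
(B) has a primary amide (-C(=O)NH2) but the carbonyl is bonded to N, not to an -OH oxygen.
(C) has a methyl-ester group (-C(=O)OCH3) but the singly-bonded O has no H (OX2H0, not OX2H1).
(D) has a methyl-ester group (-C(=O)OCH3) but the singly-bonded O has no H (OX2H0, not OX2H1).
So the answer is (A).

A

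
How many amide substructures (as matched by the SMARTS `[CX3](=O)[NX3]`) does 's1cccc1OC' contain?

0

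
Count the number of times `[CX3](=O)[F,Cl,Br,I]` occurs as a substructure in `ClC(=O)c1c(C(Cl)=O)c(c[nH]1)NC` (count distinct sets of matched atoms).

[CX3](=O)[F,Cl,Br,I] is the SMARTS for an acyl halide: a carbonyl carbon bonded to a halogen.
The molecule carries 2 separate instances of an acyl chloride (-C(=O)Cl) meeting every constraint; each maps to a distinct set of atoms, giving 2 matches.

2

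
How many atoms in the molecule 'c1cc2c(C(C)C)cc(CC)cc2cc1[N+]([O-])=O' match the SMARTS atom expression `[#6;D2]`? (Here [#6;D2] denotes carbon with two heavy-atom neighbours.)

6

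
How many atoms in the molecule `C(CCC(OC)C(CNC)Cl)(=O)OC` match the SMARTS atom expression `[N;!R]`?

1

Check the 14 heavy atoms by environment: 9× C (acyclic) → no; 3× O (acyclic) → no; 1× Cl (acyclic) → no; 1× N (acyclic) → match.
That gives 1 matching atom.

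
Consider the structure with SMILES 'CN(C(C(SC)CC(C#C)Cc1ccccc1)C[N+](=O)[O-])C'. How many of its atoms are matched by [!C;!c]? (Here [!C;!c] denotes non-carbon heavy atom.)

5

Check the 22 heavy atoms by environment: 11× C → no; 6× c (aromatic) → no; 1× S → match; 1× N → match; 1× N (charge +1) → match; 1× O (charge -1) → match; 1× O → match.
Summing the matching environments: 1 + 1 + 1 + 1 + 1 = 5 matching atoms.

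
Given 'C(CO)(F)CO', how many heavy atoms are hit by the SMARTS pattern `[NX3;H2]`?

The query [NX3;H2] means: aliphatic N with 3 total connections, two of them H — an -NH2 nitrogen (amine or amide).
Check the 6 heavy atoms by environment: 2× C (H2, X4) → no; 1× C (H1, X4) → no; 2× O (H1, X2) → no; 1× F (H0, X1) → no.
No environment satisfies the query, so 0 matching atoms.

0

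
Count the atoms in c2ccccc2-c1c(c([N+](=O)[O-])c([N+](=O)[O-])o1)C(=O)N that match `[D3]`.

8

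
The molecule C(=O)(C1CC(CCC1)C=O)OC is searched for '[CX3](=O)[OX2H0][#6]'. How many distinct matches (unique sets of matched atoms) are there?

[CX3](=O)[OX2H0][#6] is the SMARTS for an ester: a carbonyl carbon bonded to an oxygen that is itself bonded to carbon (no H on that O).
Exactly one fragment in the molecule meets all constraints, giving 1 match.

1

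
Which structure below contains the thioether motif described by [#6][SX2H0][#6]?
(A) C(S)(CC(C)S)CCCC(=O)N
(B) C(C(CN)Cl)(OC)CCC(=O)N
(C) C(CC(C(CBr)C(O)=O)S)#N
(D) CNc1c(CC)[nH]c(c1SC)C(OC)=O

[#6][SX2H0][#6] describes an aliphatic sulfur bridging two carbons with no H on the sulfur (a thioether).
(A) has a thiol (-SH) but the sulfur has H1, not H0 bridging two carbons.
(B) has a methoxy ether (-OCH3) but the bridging atom is O, not S.
(C) has a thiol (-SH) but the sulfur has H1, not H0 bridging two carbons.
(D) contains a methylthio ether (-SCH3), which satisfies every atom and bond constraint.
So the answer is (D).

D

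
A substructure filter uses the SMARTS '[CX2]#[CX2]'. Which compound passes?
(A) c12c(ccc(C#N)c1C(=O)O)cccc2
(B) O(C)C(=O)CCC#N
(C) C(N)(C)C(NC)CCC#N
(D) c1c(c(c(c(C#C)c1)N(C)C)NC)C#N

[CX2]#[CX2] describes a carbon-carbon triple bond (an alkyne).
(A) has a nitrile (-C#N) but the triple bond is C#N, not C#C.
(B) has a nitrile (-C#N) but the triple bond is C#N, not C#C.
(C) has a nitrile (-C#N) but the triple bond is C#N, not C#C.
(D) contains an ethynyl group (-C#CH), which satisfies every atom and bond constraint.
So the answer is (D).

D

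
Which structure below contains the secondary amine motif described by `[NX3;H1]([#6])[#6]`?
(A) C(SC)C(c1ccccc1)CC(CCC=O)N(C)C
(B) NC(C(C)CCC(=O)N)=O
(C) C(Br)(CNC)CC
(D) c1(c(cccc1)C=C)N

C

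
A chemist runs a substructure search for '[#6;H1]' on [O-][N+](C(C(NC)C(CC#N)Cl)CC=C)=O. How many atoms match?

Check the 15 heavy atoms by environment: 3× C (H2) → no; 4× C (H1) → match; 1× Cl (H0) → no; 1× N (charge +1, H0) → no; 1× O (charge -1, H0) → no; 1× O (H0) → no; 1× N (H1) → no; 1× C (H3) → no; 1× C (H0) → no; 1× N (H0) → no.
That gives 4 matching atoms.

4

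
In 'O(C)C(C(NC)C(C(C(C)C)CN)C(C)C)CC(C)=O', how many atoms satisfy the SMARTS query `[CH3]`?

Check the 20 heavy atoms by environment: 2× C (H2) → no; 6× C (H1) → no; 1× C (H0) → no; 2× O (H0) → no; 7× C (H3) → match; 1× N (H2) → no; 1× N (H1) → no.
That gives 7 matching atoms.

7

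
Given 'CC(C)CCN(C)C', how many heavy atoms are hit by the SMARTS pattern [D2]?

2

The query [D2] means: atom with exactly two heavy-atom neighbours.
Check the 8 heavy atoms by environment: 2× C (D2) → match; 1× N (D3) → no; 4× C (D1) → no; 1× C (D3) → no.
That gives 2 matching atoms.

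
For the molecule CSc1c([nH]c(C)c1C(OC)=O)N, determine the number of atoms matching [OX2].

1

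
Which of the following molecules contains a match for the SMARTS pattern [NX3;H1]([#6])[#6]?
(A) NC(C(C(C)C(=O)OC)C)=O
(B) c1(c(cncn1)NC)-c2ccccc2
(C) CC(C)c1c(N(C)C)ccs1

B

[NX3;H1]([#6])[#6] describes a trivalent nitrogen with one H, bonded to two carbons (a secondary amine).
(A) has a primary amide (-C(=O)NH2) but the -C(=O)NH2 nitrogen has H2, not H1.
(B) contains an N-methylamino group (-NHCH3), which satisfies every atom and bond constraint.
(C) has a dimethylamino group (-N(CH3)2) but the nitrogen has H0, not H1.
So the answer is (B).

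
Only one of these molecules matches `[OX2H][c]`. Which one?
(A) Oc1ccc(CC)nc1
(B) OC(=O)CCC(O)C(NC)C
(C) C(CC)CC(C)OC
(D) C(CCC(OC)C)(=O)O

A

[OX2H][c] describes a hydroxyl oxygen attached to an aromatic carbon (a phenol).
(A) contains a hydroxyl group (-OH), which satisfies every atom and bond constraint.
(B) has a hydroxyl group (-OH) but the -OH is on an aliphatic carbon, not an aromatic c.
(C) has a methoxy ether (-OCH3) but the oxygen has H0, not H1.
(D) has a methoxy ether (-OCH3) but the oxygen has H0, not H1.
So the answer is (A).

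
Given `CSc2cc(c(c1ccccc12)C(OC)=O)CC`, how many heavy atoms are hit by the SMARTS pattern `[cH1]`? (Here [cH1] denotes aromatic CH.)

5

The query [cH1] means: aromatic carbon bearing exactly one hydrogen.
Check the 18 heavy atoms by environment: 5× c (aromatic, H0) → no; 5× c (aromatic, H1) → match; 1× S (H0) → no; 3× C (H3) → no; 1× C (H2) → no; 1× C (H0) → no; 2× O (H0) → no.
That gives 5 matching atoms.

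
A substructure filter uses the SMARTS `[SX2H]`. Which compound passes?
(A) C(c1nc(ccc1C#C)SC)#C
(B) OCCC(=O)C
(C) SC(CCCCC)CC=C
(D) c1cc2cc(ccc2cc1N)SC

C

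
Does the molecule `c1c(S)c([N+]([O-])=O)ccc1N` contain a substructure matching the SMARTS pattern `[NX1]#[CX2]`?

No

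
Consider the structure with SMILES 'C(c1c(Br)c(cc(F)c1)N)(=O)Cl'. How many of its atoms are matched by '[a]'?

The query [a] means: a matches any aromatic atom.
Check the 12 heavy atoms by environment: 6× c (aromatic) → match; 1× N → no; 1× F → no; 1× C → no; 1× O → no; 1× Cl → no; 1× Br → no.
That gives 6 matching atoms.

6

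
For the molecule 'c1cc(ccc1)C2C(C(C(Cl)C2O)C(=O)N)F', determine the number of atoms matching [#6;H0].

2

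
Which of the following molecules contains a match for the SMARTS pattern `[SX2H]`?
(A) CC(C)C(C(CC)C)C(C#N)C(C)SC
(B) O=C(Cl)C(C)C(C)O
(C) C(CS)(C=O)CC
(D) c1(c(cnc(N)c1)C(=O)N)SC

[SX2H] describes an aliphatic sulfur with two connections, one being H (a thiol).
(A) has a methylthio ether (-SCH3) but the sulfur has H0 (bonded to two carbons), not H1.
(B) has a hydroxyl group (-OH) but it is an -OH, not an -SH.
(C) contains a thiol (-SH), which satisfies every atom and bond constraint.
(D) has a methylthio ether (-SCH3) but the sulfur has H0 (bonded to two carbons), not H1.
So the answer is (C).

C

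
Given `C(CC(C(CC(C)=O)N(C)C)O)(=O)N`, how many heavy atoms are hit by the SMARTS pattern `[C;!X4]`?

2

The query [C;!X4] means: aliphatic carbon that does not have four total connections.
Check the 14 heavy atoms by environment: 7× C (X4) → no; 2× N (X3) → no; 2× C (X3) → match; 2× O (X1) → no; 1× O (X2) → no.
That gives 2 matching atoms.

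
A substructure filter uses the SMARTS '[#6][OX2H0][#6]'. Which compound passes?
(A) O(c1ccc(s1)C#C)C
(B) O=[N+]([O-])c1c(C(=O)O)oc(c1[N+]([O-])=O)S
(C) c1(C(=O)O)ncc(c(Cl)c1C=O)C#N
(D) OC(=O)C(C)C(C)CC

[#6][OX2H0][#6] describes an aliphatic oxygen bridging two carbons with no H on the oxygen (an ether).
(A) contains a methoxy ether (-OCH3), which satisfies every atom and bond constraint.
(B) has a carboxylic acid group (-C(=O)OH) but the -OH oxygen has H1; the =O is OX1, not OX2.
(C) has a carboxylic acid group (-C(=O)OH) but the -OH oxygen has H1; the =O is OX1, not OX2.
(D) has a carboxylic acid group (-C(=O)OH) but the -OH oxygen has H1; the =O is OX1, not OX2.
So the answer is (A).

A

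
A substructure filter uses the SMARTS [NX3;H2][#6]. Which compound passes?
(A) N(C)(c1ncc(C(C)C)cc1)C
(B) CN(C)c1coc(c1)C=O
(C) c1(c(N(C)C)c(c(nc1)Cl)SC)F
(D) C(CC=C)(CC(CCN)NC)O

D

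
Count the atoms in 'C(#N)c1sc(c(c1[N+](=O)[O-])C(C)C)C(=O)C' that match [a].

Check the 16 heavy atoms by environment: 1× s (aromatic) → match; 4× c (aromatic) → match; 6× C → no; 1× N → no; 1× N (charge +1) → no; 1× O (charge -1) → no; 2× O → no.
Summing the matching environments: 1 + 4 = 5 matching atoms.

5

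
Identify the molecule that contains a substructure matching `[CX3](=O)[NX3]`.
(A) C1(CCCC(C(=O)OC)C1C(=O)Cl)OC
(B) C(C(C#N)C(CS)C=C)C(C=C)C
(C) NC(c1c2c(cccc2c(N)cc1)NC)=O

C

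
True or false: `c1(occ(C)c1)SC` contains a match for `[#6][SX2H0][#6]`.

True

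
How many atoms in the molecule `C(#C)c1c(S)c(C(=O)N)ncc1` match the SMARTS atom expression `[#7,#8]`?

3

The query [#7,#8] means: nitrogen or oxygen (comma = OR).
Check the 12 heavy atoms by environment: 1× n (aromatic) → match; 5× c (aromatic) → no; 3× C → no; 1× O → match; 1× N → match; 1× S → no.
Summing the matching environments: 1 + 1 + 1 = 3 matching atoms.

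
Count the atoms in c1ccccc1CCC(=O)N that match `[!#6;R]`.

0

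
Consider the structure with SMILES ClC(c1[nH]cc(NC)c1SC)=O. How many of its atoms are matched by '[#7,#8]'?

3

Check the 12 heavy atoms by environment: 1× n (aromatic) → match; 4× c (aromatic) → no; 1× N → match; 3× C → no; 1× O → match; 1× Cl → no; 1× S → no.
Summing the matching environments: 1 + 1 + 1 = 3 matching atoms.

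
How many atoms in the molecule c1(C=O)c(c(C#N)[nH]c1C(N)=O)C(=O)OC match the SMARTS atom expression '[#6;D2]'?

2

Check the 16 heavy atoms by environment: 1× n (aromatic, D2) → no; 4× c (aromatic, D3) → no; 2× C (D2) → match; 3× O (D1) → no; 2× C (D3) → no; 1× O (D2) → no; 1× C (D1) → no; 2× N (D1) → no.
That gives 2 matching atoms.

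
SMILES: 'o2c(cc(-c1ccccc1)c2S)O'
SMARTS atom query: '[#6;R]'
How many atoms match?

10

The query [#6;R] means: carbon that is part of a ring.
Check the 13 heavy atoms by environment: 1× o (aromatic, in 5-ring) → no; 4× c (aromatic, in 5-ring) → match; 6× c (aromatic, in 6-ring) → match; 1× O (acyclic) → no; 1× S (acyclic) → no.
Summing the matching environments: 4 + 6 = 10 matching atoms.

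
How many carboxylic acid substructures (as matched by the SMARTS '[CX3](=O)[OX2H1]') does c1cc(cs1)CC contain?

0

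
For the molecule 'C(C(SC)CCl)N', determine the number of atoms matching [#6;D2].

2

Check the 7 heavy atoms by environment: 2× C (D2) → match; 1× C (D3) → no; 1× S (D2) → no; 1× C (D1) → no; 1× N (D1) → no; 1× Cl (D1) → no.
That gives 2 matching atoms.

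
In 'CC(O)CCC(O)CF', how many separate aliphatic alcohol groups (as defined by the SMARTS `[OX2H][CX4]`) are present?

2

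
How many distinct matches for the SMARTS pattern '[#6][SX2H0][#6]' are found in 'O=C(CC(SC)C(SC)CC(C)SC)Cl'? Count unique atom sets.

[#6][SX2H0][#6] is the SMARTS for a thioether: an aliphatic sulfur bridging two carbons with no H on the sulfur.
The molecule carries 3 separate instances of a methylthio ether (-SCH3) meeting every constraint; each maps to a distinct set of atoms, giving 3 matches.

3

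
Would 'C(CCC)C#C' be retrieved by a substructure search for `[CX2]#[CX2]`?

The pattern [CX2]#[CX2] describes a carbon-carbon triple bond — an alkyne.
The molecule carries an ethynyl group (-C#CH), whose atoms satisfy every constraint of the query, so the pattern matches.

Yes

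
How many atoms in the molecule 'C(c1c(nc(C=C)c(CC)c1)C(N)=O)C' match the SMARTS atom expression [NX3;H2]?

1

The query [NX3;H2] means: aliphatic N with 3 total connections, two of them H — an -NH2 nitrogen (amine or amide).
Check the 15 heavy atoms by environment: 1× n (aromatic, H0, X2) → no; 4× c (aromatic, H0, X3) → no; 1× c (aromatic, H1, X3) → no; 1× C (H1, X3) → no; 1× C (H2, X3) → no; 2× C (H2, X4) → no; 2× C (H3, X4) → no; 1× C (H0, X3) → no; 1× O (H0, X1) → no; 1× N (H2, X3) → match.
That gives 1 matching atom.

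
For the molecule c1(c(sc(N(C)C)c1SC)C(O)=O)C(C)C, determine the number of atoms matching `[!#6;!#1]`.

The query [!#6;!#1] means: not carbon and not hydrogen — any heteroatom.
Check the 16 heavy atoms by environment: 1× s (aromatic) → match; 4× c (aromatic) → no; 7× C → no; 2× O → match; 1× S → match; 1× N → match.
Summing the matching environments: 1 + 2 + 1 + 1 = 5 matching atoms.

5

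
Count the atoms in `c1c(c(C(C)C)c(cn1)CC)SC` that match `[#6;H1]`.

3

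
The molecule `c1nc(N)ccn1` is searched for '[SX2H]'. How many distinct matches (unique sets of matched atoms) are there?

0

[SX2H] is the SMARTS for a thiol: an aliphatic sulfur with two connections, one being H.
No fragment in the molecule satisfies every constraint, giving 0 matches.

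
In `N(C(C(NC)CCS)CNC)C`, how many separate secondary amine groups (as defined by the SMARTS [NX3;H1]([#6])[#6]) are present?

[NX3;H1]([#6])[#6] is the SMARTS for a secondary amine: a trivalent nitrogen with one H, bonded to two carbons.
The molecule carries 3 separate instances of an N-methylamino group (-NHCH3) meeting every constraint; each maps to a distinct set of atoms, giving 3 matches.

3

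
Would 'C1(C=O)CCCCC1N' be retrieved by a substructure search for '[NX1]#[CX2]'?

No

The pattern [NX1]#[CX2] describes a nitrogen triple-bonded to a two-connected carbon — a nitrile.
The closest candidate here is a primary amino group (-NH2), but the nitrogen is NX3 (three connections), not NX1 triple-bonded. No other fragment satisfies the full query, so there is no match.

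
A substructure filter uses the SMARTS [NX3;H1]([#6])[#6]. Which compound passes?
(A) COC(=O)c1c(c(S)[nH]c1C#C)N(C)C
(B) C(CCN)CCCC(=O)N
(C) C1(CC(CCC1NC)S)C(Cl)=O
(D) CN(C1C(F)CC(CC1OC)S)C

[NX3;H1]([#6])[#6] describes a trivalent nitrogen with one H, bonded to two carbons (a secondary amine).
(A) has a dimethylamino group (-N(CH3)2) but the nitrogen has H0, not H1.
(B) has a primary amino group (-NH2) but the nitrogen has H2 and only one carbon neighbour.
(C) contains an N-methylamino group (-NHCH3), which satisfies every atom and bond constraint.
(D) has a dimethylamino group (-N(CH3)2) but the nitrogen has H0, not H1.
So the answer is (C).

C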